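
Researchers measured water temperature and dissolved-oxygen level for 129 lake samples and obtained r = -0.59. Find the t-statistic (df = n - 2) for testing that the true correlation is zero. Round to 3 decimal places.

-8.235

t = r·√(n−2) / √(1−r²) with r = -0.59, n = 129
  = -0.59·√127 / √(1 − 0.3481)
  = -0.59·11.269428 / 0.807403
  = -6.648963 / 0.807403 = -8.235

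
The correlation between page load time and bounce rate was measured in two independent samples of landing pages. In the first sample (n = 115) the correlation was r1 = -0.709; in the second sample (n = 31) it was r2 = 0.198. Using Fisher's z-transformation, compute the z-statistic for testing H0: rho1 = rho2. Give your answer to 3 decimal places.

Fisher z-transforms: z1 = atanh(-0.709) = -0.885170, z2 = atanh(0.198) = 0.200650; difference d = -1.085820
Var(d) = 1/112 + 1/28 = 0.0089286 + 0.0357143 = 0.0446429
z = d/√Var(d) = -1.085820 / √0.0446429 = -1.085820 / 0.211289 = -5.139

-5.139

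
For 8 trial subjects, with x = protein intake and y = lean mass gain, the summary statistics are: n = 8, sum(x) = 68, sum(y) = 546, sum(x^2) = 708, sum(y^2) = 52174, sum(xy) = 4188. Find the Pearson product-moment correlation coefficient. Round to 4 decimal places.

Numerator: nΣxy − (Σx)(Σy) = 8·4188 − (68)(546) = -3624
Denominator: √[(nΣx²−(Σx)²)(nΣy²−(Σy)²)]
  nΣx²−(Σx)² = 8·708 − 4624 = 1040;  nΣy²−(Σy)² = 8·52174 − 298116 = 119276
  √(1040·119276) = √124047040 = 11137.6407
r = -3624 / 11137.6407 = -0.3254

-0.3254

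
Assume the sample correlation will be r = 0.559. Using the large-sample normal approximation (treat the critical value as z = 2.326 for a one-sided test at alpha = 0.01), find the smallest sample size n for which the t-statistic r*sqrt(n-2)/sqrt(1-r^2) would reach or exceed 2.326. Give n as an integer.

r√(n−2)/√(1−r²) ≥ 2.326  ⇔  n−2 ≥ (2.326)²·(1−r²)/r²
(1−r²)/r² = (1−0.312481)/0.312481 = 2.2002
n ≥ 2 + 5.410276·2.2002 = 2 + 11.9037 = 13.9037
⌈13.9037⌉ = 14

14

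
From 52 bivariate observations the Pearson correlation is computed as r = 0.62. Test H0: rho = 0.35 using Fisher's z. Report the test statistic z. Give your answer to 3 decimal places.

Fisher z: atanh(0.62) = 0.725005, atanh(0.35) = 0.365444
z = (z_r − z_0)·√(n−3) = (0.725005 − 0.365444)·√49 = 0.359561 · 7.000000 = 2.517

2.517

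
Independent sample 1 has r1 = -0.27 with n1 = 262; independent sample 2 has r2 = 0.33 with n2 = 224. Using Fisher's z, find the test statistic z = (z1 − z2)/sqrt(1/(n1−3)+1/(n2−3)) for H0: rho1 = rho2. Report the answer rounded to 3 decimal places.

-6.767

z1 = atanh(-0.27) = -0.276864,  z2 = atanh(0.33) = 0.342828
SE = √(1/(n1−3) + 1/(n2−3)) = √(1/259 + 1/221) = √(0.0038610 + 0.0045249) = √0.0083859 = 0.091575
z = (z1 − z2)/SE = (-0.276864 − 0.342828) / 0.091575 = -0.619692 / 0.091575 = -6.767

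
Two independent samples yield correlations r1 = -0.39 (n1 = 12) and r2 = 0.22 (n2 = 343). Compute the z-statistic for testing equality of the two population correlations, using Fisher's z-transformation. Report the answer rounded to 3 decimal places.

Fisher z-transforms: z1 = atanh(-0.39) = -0.411800, z2 = atanh(0.22) = 0.223656; difference d = -0.635456
Var(d) = 1/9 + 1/340 = 0.1111111 + 0.0029412 = 0.1140523
z = d/√Var(d) = -0.635456 / √0.1140523 = -0.635456 / 0.337716 = -1.882

-1.882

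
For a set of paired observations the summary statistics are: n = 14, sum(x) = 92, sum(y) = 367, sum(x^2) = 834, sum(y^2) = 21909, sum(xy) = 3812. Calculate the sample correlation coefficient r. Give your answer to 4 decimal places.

S_xy = nΣxy − ΣxΣy = 14·3812 − 92·367 = 53368 − 33764 = 19604
S_xx = nΣx² − (Σx)² = 14·834 − 92² = 11676 − 8464 = 3212
S_yy = nΣy² − (Σy)² = 14·21909 − 367² = 306726 − 134689 = 172037
r = S_xy / √(S_xx·S_yy) = 19604 / √(3212·172037) = 19604 / √552582844 = 19604 / 23507.0807 = 0.8340

0.8340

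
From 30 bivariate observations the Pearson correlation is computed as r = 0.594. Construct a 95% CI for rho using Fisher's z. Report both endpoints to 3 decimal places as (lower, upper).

z_r = atanh(0.594) = 0.683824;  SE = 1/√(n−3) = 1/√27 = 0.192450
z-limits: 0.683824 ± 1.960·0.192450 = 0.683824 ± 0.377202 = [0.306622, 1.061026]
ρ-limits: (tanh 0.306622, tanh 1.061026) = (0.297, 0.786)

(0.297, 0.786)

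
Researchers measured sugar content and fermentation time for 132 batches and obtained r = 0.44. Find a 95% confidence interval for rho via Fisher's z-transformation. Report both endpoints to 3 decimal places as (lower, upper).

(0.291, 0.568)

Fisher z: z_r = atanh(r) = ½·ln((1+0.44)/(1−0.44)) = 0.472231
SE(z) = 1/√(n−3) = 1/√129 = 0.088045
95% ⇒ z* = 1.960; margin = 1.960·0.088045 = 0.172568
CI on z-scale: (0.299663, 0.644799)
Back-transform: tanh(0.299663) = 0.291004, tanh(0.644799) = 0.568158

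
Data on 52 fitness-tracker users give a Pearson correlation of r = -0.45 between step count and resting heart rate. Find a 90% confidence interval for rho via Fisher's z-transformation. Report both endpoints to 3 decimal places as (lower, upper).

z_r = atanh(-0.45) = -0.484700;  SE = 1/√(n−3) = 1/√49 = 0.142857
z-limits: -0.484700 ± 1.645·0.142857 = -0.484700 ± 0.235000 = [-0.719700, -0.249700]
ρ-limits: (tanh -0.719700, tanh -0.249700) = (-0.617, -0.245)

(-0.617, -0.245)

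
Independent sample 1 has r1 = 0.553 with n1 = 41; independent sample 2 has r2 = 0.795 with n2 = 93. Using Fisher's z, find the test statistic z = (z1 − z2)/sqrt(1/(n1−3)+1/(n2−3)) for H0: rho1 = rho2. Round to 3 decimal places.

-2.389

z1 = atanh(0.553) = 0.622693,  z2 = atanh(0.795) = 1.084875
SE = √(1/(n1−3) + 1/(n2−3)) = √(1/38 + 1/90) = √(0.0263158 + 0.0111111) = √0.0374269 = 0.193460
z = (z1 − z2)/SE = (0.622693 − 1.084875) / 0.193460 = -0.462182 / 0.193460 = -2.389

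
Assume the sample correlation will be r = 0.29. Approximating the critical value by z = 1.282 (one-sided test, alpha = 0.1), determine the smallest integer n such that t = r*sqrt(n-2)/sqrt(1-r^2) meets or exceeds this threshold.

r√(n−2)/√(1−r²) ≥ 1.282  ⇔  n−2 ≥ (1.282)²·(1−r²)/r²
(1−r²)/r² = (1−0.0841)/0.0841 = 10.8906
n ≥ 2 + 1.643524·10.8906 = 2 + 17.8990 = 19.8990
⌈19.8990⌉ = 20

20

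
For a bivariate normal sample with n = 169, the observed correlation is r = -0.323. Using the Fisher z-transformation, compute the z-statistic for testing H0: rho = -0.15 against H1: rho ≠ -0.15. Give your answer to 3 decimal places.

z_r = atanh(-0.323) = -0.334993,  z_0 = atanh(-0.15) = -0.151140
SE = 1/√(n−3) = 1/√166 = 0.077615
z = (z_r − z_0)/SE = (-0.334993 − (-0.151140)) / 0.077615 = -0.183853 / 0.077615 = -2.369

-2.369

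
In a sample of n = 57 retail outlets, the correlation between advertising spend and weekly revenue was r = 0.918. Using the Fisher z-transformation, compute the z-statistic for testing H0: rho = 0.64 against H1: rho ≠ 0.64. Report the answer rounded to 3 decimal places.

6.011

Fisher z: atanh(0.918) = 1.576160, atanh(0.64) = 0.758174
z = (z_r − z_0)·√(n−3) = (1.576160 − 0.758174)·√54 = 0.817986 · 7.348469 = 6.011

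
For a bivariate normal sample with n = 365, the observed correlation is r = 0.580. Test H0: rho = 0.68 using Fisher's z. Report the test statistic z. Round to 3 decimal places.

z_r = atanh(0.580) = 0.662463,  z_0 = atanh(0.68) = 0.829114
SE = 1/√(n−3) = 1/√362 = 0.052559
z = (z_r − z_0)/SE = (0.662463 − 0.829114) / 0.052559 = -0.166651 / 0.052559 = -3.171

-3.171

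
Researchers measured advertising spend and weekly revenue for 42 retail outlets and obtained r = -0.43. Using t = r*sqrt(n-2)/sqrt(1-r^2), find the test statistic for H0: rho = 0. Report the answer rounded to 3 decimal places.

t = r·√(n−2) / √(1−r²) with r = -0.43, n = 42
  = -0.43·√40 / √(1 − 0.1849)
  = -0.43·6.324555 / 0.902829
  = -2.719559 / 0.902829 = -3.012

-3.012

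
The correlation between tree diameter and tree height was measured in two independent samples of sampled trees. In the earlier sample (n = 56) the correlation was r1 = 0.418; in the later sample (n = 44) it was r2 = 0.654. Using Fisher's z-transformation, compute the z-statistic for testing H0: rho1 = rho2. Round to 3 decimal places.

z1 = atanh(0.418) = 0.445266,  z2 = atanh(0.654) = 0.782257
SE = √(1/(n1−3) + 1/(n2−3)) = √(1/53 + 1/41) = √(0.0188679 + 0.0243902) = √0.0432581 = 0.207986
z = (z1 − z2)/SE = (0.445266 − 0.782257) / 0.207986 = -0.336991 / 0.207986 = -1.620

-1.620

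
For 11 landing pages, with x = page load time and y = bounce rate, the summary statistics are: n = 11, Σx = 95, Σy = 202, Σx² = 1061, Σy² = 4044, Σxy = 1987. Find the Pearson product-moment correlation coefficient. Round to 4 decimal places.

0.8547

S_xy = nΣxy − ΣxΣy = 11·1987 − 95·202 = 21857 − 19190 = 2667
S_xx = nΣx² − (Σx)² = 11·1061 − 95² = 11671 − 9025 = 2646
S_yy = nΣy² − (Σy)² = 11·4044 − 202² = 44484 − 40804 = 3680
r = S_xy / √(S_xx·S_yy) = 2667 / √(2646·3680) = 2667 / √9737280 = 2667 / 3120.4615 = 0.8547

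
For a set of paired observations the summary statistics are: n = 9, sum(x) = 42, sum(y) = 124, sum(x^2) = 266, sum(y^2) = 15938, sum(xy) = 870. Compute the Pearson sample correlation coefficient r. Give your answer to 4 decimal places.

0.2919

Numerator: nΣxy − (Σx)(Σy) = 9·870 − (42)(124) = 2622
Denominator: √[(nΣx²−(Σx)²)(nΣy²−(Σy)²)]
  nΣx²−(Σx)² = 9·266 − 1764 = 630;  nΣy²−(Σy)² = 9·15938 − 15376 = 128066
  √(630·128066) = √80681580 = 8982.2926
r = 2622 / 8982.2926 = 0.2919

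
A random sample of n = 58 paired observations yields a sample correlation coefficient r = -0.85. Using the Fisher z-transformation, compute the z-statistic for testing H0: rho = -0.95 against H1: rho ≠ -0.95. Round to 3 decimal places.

Fisher z: atanh(-0.85) = -1.256153, atanh(-0.95) = -1.831781
z = (z_r − z_0)·√(n−3) = (-1.256153 − (-1.831781))·√55 = 0.575628 · 7.416198 = 4.269

4.269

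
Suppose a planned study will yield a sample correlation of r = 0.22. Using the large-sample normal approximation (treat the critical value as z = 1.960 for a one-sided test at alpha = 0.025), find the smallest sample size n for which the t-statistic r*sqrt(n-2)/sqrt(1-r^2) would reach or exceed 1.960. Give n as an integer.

78

Need r·√(n−2)/√(1−r²) ≥ 1.960
√(n−2) ≥ 1.960·√(1−0.0484) / 0.22 = 1.960·0.975500 / 0.22 = 8.6908
n−2 ≥ 75.5300  ⇒  n ≥ 77.5300
Smallest integer n = 78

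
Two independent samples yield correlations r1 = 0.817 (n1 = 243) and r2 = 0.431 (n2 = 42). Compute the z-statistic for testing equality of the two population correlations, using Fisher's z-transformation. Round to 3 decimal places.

z1 = atanh(0.817) = 1.147728,  z2 = atanh(0.431) = 0.461124
SE = √(1/(n1−3) + 1/(n2−3)) = √(1/240 + 1/39) = √(0.0041667 + 0.0256410) = √0.0298077 = 0.172649
z = (z1 − z2)/SE = (1.147728 − 0.461124) / 0.172649 = 0.686604 / 0.172649 = 3.977

3.977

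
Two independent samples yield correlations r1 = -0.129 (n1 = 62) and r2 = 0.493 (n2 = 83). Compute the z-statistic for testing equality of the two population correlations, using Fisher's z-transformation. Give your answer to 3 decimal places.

-3.903

z1 = atanh(-0.129) = -0.129723,  z2 = atanh(0.493) = 0.540016
SE = √(1/(n1−3) + 1/(n2−3)) = √(1/59 + 1/80) = √(0.0169492 + 0.0125000) = √0.0294492 = 0.171608
z = (z1 − z2)/SE = (-0.129723 − 0.540016) / 0.171608 = -0.669739 / 0.171608 = -3.903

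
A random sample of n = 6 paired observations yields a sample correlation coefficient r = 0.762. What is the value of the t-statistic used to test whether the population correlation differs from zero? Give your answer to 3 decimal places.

2.353

1 − r² = 1 − 0.580644 = 0.419356;  √(1−r²) = 0.647577
√(n−2) = √4 = 2.000000
t = r·√(n−2)/√(1−r²) = 0.762 · 2.000000 / 0.647577 = 2.353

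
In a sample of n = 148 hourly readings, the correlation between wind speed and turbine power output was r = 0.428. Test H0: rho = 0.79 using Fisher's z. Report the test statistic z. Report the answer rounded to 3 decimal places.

z_r = atanh(0.428) = 0.457446,  z_0 = atanh(0.79) = 1.071432
SE = 1/√(n−3) = 1/√145 = 0.083045
z = (z_r − z_0)/SE = (0.457446 − 1.071432) / 0.083045 = -0.613986 / 0.083045 = -7.393

-7.393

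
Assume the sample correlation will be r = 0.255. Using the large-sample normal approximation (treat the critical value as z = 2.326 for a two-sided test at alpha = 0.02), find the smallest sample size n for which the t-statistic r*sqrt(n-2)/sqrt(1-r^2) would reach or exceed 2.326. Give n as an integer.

r√(n−2)/√(1−r²) ≥ 2.326  ⇔  n−2 ≥ (2.326)²·(1−r²)/r²
(1−r²)/r² = (1−0.065025)/0.065025 = 14.3787
n ≥ 2 + 5.410276·14.3787 = 2 + 77.7927 = 79.7927
⌈79.7927⌉ = 80

80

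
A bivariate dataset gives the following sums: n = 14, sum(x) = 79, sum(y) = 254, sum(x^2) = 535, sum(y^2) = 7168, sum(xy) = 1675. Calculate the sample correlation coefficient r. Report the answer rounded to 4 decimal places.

S_xy = nΣxy − ΣxΣy = 14·1675 − 79·254 = 23450 − 20066 = 3384
S_xx = nΣx² − (Σx)² = 14·535 − 79² = 7490 − 6241 = 1249
S_yy = nΣy² − (Σy)² = 14·7168 − 254² = 100352 − 64516 = 35836
r = S_xy / √(S_xx·S_yy) = 3384 / √(1249·35836) = 3384 / √44759164 = 3384 / 6690.2290 = 0.5058

0.5058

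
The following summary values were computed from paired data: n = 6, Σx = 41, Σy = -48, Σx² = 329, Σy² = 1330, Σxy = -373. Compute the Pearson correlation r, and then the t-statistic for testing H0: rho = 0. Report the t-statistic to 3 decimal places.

-0.428

S_xy = nΣxy − ΣxΣy = 6·(-373) − 41·(-48) = -2238 − (-1968) = -270
S_xx = nΣx² − (Σx)² = 6·329 − 41² = 1974 − 1681 = 293
S_yy = nΣy² − (Σy)² = 6·1330 − (-48)² = 7980 − 2304 = 5676
r = S_xy / √(S_xx·S_yy) = -270 / √(293·5676) = -270 / √1663068 = -270 / 1289.5999 = -0.2094
t = r·√(n−2)/√(1−r²) = -0.2094·√4 / √(1−0.043848) = -0.418800 / 0.977830 = -0.428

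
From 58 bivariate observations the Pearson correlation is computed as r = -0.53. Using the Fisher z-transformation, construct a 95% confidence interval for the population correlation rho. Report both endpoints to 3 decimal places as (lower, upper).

Fisher z: z_r = atanh(r) = ½·ln((1+(-0.53))/(1−(-0.53))) = -0.590145
SE(z) = 1/√(n−3) = 1/√55 = 0.134840
95% ⇒ z* = 1.960; margin = 1.960·0.134840 = 0.264286
CI on z-scale: (-0.854431, -0.325859)
Back-transform: tanh(-0.854431) = -0.693377, tanh(-0.325859) = -0.314795

(-0.693, -0.315)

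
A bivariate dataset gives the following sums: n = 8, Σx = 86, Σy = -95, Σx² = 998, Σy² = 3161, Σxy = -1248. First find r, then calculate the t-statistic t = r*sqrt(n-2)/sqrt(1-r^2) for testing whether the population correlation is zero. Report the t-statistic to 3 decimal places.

S_xy = nΣxy − ΣxΣy = 8·(-1248) − 86·(-95) = -9984 − (-8170) = -1814
S_xx = nΣx² − (Σx)² = 8·998 − 86² = 7984 − 7396 = 588
S_yy = nΣy² − (Σy)² = 8·3161 − (-95)² = 25288 − 9025 = 16263
r = S_xy / √(S_xx·S_yy) = -1814 / √(588·16263) = -1814 / √9562644 = -1814 / 3092.3525 = -0.5866
t = r·√(n−2)/√(1−r²) = -0.5866·√6 / √(1−0.344100) = -1.436871 / 0.809877 = -1.774

-1.774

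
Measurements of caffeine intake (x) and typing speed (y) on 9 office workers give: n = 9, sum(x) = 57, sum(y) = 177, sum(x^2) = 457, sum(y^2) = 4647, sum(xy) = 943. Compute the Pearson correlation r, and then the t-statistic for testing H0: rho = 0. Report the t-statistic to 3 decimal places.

S_xy = nΣxy − ΣxΣy = 9·943 − 57·177 = 8487 − 10089 = -1602
S_xx = nΣx² − (Σx)² = 9·457 − 57² = 4113 − 3249 = 864
S_yy = nΣy² − (Σy)² = 9·4647 − 177² = 41823 − 31329 = 10494
r = S_xy / √(S_xx·S_yy) = -1602 / √(864·10494) = -1602 / √9066816 = -1602 / 3011.1154 = -0.5320
t = r·√(n−2)/√(1−r²) = -0.5320·√7 / √(1−0.283024) = -1.407540 / 0.846744 = -1.662

-1.662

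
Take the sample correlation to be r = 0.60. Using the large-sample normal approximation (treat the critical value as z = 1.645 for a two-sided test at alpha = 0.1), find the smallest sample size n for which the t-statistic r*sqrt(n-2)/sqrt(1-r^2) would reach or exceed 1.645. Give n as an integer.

7

r√(n−2)/√(1−r²) ≥ 1.645  ⇔  n−2 ≥ (1.645)²·(1−r²)/r²
(1−r²)/r² = (1−0.3600)/0.3600 = 1.7778
n ≥ 2 + 2.706025·1.7778 = 2 + 4.8108 = 6.8108
⌈6.8108⌉ = 7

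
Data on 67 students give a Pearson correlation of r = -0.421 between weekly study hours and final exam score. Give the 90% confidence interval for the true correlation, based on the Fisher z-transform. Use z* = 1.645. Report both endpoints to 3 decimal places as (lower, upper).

(-0.575, -0.239)

Fisher z: z_r = atanh(r) = ½·ln((1+(-0.421))/(1−(-0.421))) = -0.448907
SE(z) = 1/√(n−3) = 1/√64 = 0.125000
90% ⇒ z* = 1.645; margin = 1.645·0.125000 = 0.205625
CI on z-scale: (-0.654532, -0.243282)
Back-transform: tanh(-0.654532) = -0.574713, tanh(-0.243282) = -0.238593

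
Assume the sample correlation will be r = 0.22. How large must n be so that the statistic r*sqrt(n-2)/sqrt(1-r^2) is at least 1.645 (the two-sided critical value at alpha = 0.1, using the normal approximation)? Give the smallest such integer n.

r√(n−2)/√(1−r²) ≥ 1.645  ⇔  n−2 ≥ (1.645)²·(1−r²)/r²
(1−r²)/r² = (1−0.0484)/0.0484 = 19.6612
n ≥ 2 + 2.706025·19.6612 = 2 + 53.2037 = 55.2037
⌈55.2037⌉ = 56

56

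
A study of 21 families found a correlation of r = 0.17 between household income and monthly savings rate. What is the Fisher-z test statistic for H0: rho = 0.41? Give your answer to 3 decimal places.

z_r = atanh(0.17) = 0.171667,  z_0 = atanh(0.41) = 0.435611
SE = 1/√(n−3) = 1/√18 = 0.235702
z = (z_r − z_0)/SE = (0.171667 − 0.435611) / 0.235702 = -0.263944 / 0.235702 = -1.120

-1.120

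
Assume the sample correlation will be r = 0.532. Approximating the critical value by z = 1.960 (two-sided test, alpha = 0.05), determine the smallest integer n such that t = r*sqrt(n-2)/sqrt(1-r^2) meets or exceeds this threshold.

Need r·√(n−2)/√(1−r²) ≥ 1.960
√(n−2) ≥ 1.960·√(1−0.283024) / 0.532 = 1.960·0.846744 / 0.532 = 3.1196
n−2 ≥ 9.7319  ⇒  n ≥ 11.7319
Smallest integer n = 12

12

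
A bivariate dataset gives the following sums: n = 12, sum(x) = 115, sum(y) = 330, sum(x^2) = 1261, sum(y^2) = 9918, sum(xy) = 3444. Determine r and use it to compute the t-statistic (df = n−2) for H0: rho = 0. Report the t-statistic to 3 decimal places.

S_xy = nΣxy − ΣxΣy = 12·3444 − 115·330 = 41328 − 37950 = 3378
S_xx = nΣx² − (Σx)² = 12·1261 − 115² = 15132 − 13225 = 1907
S_yy = nΣy² − (Σy)² = 12·9918 − 330² = 119016 − 108900 = 10116
r = S_xy / √(S_xx·S_yy) = 3378 / √(1907·10116) = 3378 / √19291212 = 3378 / 4392.1762 = 0.7691
t = r·√(n−2)/√(1−r²) = 0.7691·√10 / √(1−0.591515) = 2.432108 / 0.639128 = 3.805

3.805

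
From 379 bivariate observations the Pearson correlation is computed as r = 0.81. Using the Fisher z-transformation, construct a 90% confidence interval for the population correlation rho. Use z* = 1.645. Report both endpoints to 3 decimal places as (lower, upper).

(0.779, 0.837)

z_r = atanh(0.81) = 1.127029;  SE = 1/√(n−3) = 1/√376 = 0.051571
z-limits: 1.127029 ± 1.645·0.051571 = 1.127029 ± 0.084834 = [1.042195, 1.211863]
ρ-limits: (tanh 1.042195, tanh 1.211863) = (0.779, 0.837)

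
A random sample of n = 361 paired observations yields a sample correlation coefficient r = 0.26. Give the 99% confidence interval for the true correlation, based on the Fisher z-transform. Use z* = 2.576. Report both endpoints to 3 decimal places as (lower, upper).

z_r = atanh(0.26) = 0.266108;  SE = 1/√(n−3) = 1/√358 = 0.052852
z-limits: 0.266108 ± 2.576·0.052852 = 0.266108 ± 0.136147 = [0.129961, 0.402255]
ρ-limits: (tanh 0.129961, tanh 0.402255) = (0.129, 0.382)

(0.129, 0.382)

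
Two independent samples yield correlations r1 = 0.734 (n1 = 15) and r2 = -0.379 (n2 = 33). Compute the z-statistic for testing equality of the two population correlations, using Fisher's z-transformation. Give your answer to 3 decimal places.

Fisher z-transforms: z1 = atanh(0.734) = 0.937345, z2 = atanh(-0.379) = -0.398891; difference d = 1.336236
Var(d) = 1/12 + 1/30 = 0.0833333 + 0.0333333 = 0.1166666
z = d/√Var(d) = 1.336236 / √0.1166666 = 1.336236 / 0.341565 = 3.912

3.912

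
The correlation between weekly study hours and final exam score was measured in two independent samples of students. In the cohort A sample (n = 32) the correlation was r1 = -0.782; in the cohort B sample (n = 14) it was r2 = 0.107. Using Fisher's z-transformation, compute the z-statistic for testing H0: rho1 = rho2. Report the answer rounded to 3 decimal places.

-3.270

z1 = atanh(-0.782) = -1.050498,  z2 = atanh(0.107) = 0.107411
SE = √(1/(n1−3) + 1/(n2−3)) = √(1/29 + 1/11) = √(0.0344828 + 0.0909091) = √0.1253919 = 0.354107
z = (z1 − z2)/SE = (-1.050498 − 0.107411) / 0.354107 = -1.157909 / 0.354107 = -3.270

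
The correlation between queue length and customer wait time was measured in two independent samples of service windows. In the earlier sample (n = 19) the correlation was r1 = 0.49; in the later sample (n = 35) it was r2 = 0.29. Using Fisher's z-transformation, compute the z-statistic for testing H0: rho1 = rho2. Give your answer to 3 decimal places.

Fisher z-transforms: z1 = atanh(0.49) = 0.536060, z2 = atanh(0.29) = 0.298566; difference d = 0.237494
Var(d) = 1/16 + 1/32 = 0.0625000 + 0.0312500 = 0.0937500
z = d/√Var(d) = 0.237494 / √0.0937500 = 0.237494 / 0.306186 = 0.776

0.776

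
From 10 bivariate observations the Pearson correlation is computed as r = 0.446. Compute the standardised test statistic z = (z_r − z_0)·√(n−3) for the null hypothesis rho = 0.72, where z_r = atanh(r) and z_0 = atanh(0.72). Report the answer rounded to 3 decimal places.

z_r = atanh(0.446) = 0.479696,  z_0 = atanh(0.72) = 0.907645
SE = 1/√(n−3) = 1/√7 = 0.377964
z = (z_r − z_0)/SE = (0.479696 − 0.907645) / 0.377964 = -0.427949 / 0.377964 = -1.132

-1.132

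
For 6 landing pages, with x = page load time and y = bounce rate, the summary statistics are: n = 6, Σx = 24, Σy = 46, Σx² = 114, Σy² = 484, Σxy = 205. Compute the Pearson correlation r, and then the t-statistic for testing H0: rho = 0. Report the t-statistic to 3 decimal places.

0.958

Numerator: nΣxy − (Σx)(Σy) = 6·205 − (24)(46) = 126
Denominator: √[(nΣx²−(Σx)²)(nΣy²−(Σy)²)]
  nΣx²−(Σx)² = 6·114 − 576 = 108;  nΣy²−(Σy)² = 6·484 − 2116 = 788
  √(108·788) = √85104 = 291.7259
r = 126 / 291.7259 = 0.4319
t = r·√(n−2)/√(1−r²) = 0.4319·√4 / √(1−0.186538) = 0.863800 / 0.901921 = 0.958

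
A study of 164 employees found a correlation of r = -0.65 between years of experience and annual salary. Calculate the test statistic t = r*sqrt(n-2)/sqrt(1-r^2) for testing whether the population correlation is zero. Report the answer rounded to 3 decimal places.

-10.887

t = r·√(n−2) / √(1−r²) with r = -0.65, n = 164
  = -0.65·√162 / √(1 − 0.4225)
  = -0.65·12.727922 / 0.759934
  = -8.273149 / 0.759934 = -10.887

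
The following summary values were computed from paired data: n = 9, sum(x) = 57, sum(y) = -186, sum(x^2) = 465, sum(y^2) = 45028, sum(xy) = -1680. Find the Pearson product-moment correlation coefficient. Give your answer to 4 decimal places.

-0.2426

Numerator: nΣxy − (Σx)(Σy) = 9·(-1680) − (57)(-186) = -4518
Denominator: √[(nΣx²−(Σx)²)(nΣy²−(Σy)²)]
  nΣx²−(Σx)² = 9·465 − 3249 = 936;  nΣy²−(Σy)² = 9·45028 − 34596 = 370656
  √(936·370656) = √346934016 = 18626.1648
r = -4518 / 18626.1648 = -0.2426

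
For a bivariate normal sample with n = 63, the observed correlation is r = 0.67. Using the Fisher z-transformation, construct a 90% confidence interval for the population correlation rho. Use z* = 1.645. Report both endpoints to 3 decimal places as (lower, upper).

(0.536, 0.771)

z_r = atanh(0.67) = 0.810743;  SE = 1/√(n−3) = 1/√60 = 0.129099
z-limits: 0.810743 ± 1.645·0.129099 = 0.810743 ± 0.212368 = [0.598375, 1.023111]
ρ-limits: (tanh 0.598375, tanh 1.023111) = (0.536, 0.771)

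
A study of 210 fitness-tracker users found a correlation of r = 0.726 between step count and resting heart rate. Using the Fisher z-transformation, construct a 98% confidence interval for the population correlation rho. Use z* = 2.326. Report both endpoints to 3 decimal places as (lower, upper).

Fisher z: z_r = atanh(r) = ½·ln((1+0.726)/(1−0.726)) = 0.920217
SE(z) = 1/√(n−3) = 1/√207 = 0.069505
98% ⇒ z* = 2.326; margin = 2.326·0.069505 = 0.161669
CI on z-scale: (0.758548, 1.081886)
Back-transform: tanh(0.758548) = 0.640221, tanh(1.081886) = 0.793897

(0.640, 0.794)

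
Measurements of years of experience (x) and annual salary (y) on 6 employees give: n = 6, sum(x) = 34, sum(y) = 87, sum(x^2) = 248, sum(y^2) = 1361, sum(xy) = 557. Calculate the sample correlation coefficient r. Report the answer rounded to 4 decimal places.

0.8625

S_xy = nΣxy − ΣxΣy = 6·557 − 34·87 = 3342 − 2958 = 384
S_xx = nΣx² − (Σx)² = 6·248 − 34² = 1488 − 1156 = 332
S_yy = nΣy² − (Σy)² = 6·1361 − 87² = 8166 − 7569 = 597
r = S_xy / √(S_xx·S_yy) = 384 / √(332·597) = 384 / √198204 = 384 / 445.2011 = 0.8625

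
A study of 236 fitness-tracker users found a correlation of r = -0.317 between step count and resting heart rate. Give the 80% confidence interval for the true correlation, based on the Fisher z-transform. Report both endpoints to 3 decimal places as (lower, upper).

(-0.390, -0.240)

Fisher z: z_r = atanh(r) = ½·ln((1+(-0.317))/(1−(-0.317))) = -0.328308
SE(z) = 1/√(n−3) = 1/√233 = 0.065512
80% ⇒ z* = 1.282; margin = 1.282·0.065512 = 0.083986
CI on z-scale: (-0.412294, -0.244322)
Back-transform: tanh(-0.412294) = -0.390419, tanh(-0.244322) = -0.239574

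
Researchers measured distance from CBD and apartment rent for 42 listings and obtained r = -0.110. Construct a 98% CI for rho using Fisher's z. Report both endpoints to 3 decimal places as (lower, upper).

Fisher z: z_r = atanh(r) = ½·ln((1+(-0.110))/(1−(-0.110))) = -0.110447
SE(z) = 1/√(n−3) = 1/√39 = 0.160128
98% ⇒ z* = 2.326; margin = 2.326·0.160128 = 0.372458
CI on z-scale: (-0.482905, 0.262011)
Back-transform: tanh(-0.482905) = -0.448567, tanh(0.262011) = 0.256176

(-0.449, 0.256)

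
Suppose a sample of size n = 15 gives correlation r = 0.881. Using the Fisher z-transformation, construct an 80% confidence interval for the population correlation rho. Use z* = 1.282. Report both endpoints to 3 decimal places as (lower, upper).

z_r = atanh(0.881) = 1.380218;  SE = 1/√(n−3) = 1/√12 = 0.288675
z-limits: 1.380218 ± 1.282·0.288675 = 1.380218 ± 0.370081 = [1.010137, 1.750299]
ρ-limits: (tanh 1.010137, tanh 1.750299) = (0.766, 0.941)

(0.766, 0.941)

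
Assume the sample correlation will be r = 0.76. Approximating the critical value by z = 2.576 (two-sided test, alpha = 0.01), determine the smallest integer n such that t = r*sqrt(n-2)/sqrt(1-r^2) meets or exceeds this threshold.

Need r·√(n−2)/√(1−r²) ≥ 2.576
√(n−2) ≥ 2.576·√(1−0.5776) / 0.76 = 2.576·0.649923 / 0.76 = 2.2029
n−2 ≥ 4.8528  ⇒  n ≥ 6.8528
Smallest integer n = 7

7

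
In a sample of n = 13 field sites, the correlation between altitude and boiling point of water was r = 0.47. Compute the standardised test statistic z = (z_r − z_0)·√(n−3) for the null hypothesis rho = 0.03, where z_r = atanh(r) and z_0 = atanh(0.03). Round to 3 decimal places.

1.518

z_r = atanh(0.47) = 0.510070,  z_0 = atanh(0.03) = 0.030009
SE = 1/√(n−3) = 1/√10 = 0.316228
z = (z_r − z_0)/SE = (0.510070 − 0.030009) / 0.316228 = 0.480061 / 0.316228 = 1.518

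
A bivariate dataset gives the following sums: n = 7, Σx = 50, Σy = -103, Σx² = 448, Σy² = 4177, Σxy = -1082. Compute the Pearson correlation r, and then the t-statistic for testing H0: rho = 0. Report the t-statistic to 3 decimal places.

Numerator: nΣxy − (Σx)(Σy) = 7·(-1082) − (50)(-103) = -2424
Denominator: √[(nΣx²−(Σx)²)(nΣy²−(Σy)²)]
  nΣx²−(Σx)² = 7·448 − 2500 = 636;  nΣy²−(Σy)² = 7·4177 − 10609 = 18630
  √(636·18630) = √11848680 = 3442.1912
r = -2424 / 3442.1912 = -0.7042
t = r·√(n−2)/√(1−r²) = -0.7042·√5 / √(1−0.495898) = -1.574639 / 0.710001 = -2.218

-2.218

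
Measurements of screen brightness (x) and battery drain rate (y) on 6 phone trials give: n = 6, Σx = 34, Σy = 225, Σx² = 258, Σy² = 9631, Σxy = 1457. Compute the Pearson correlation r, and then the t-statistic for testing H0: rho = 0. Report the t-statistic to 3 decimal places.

1.719

S_xy = nΣxy − ΣxΣy = 6·1457 − 34·225 = 8742 − 7650 = 1092
S_xx = nΣx² − (Σx)² = 6·258 − 34² = 1548 − 1156 = 392
S_yy = nΣy² − (Σy)² = 6·9631 − 225² = 57786 − 50625 = 7161
r = S_xy / √(S_xx·S_yy) = 1092 / √(392·7161) = 1092 / √2807112 = 1092 / 1675.4438 = 0.6518
t = r·√(n−2)/√(1−r²) = 0.6518·√4 / √(1−0.424843) = 1.303600 / 0.758391 = 1.719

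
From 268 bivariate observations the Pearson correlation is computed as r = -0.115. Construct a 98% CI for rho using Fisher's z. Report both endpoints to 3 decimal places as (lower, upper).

(-0.253, 0.027)

z_r = atanh(-0.115) = -0.115511;  SE = 1/√(n−3) = 1/√265 = 0.061430
z-limits: -0.115511 ± 2.326·0.061430 = -0.115511 ± 0.142886 = [-0.258397, 0.027375]
ρ-limits: (tanh -0.258397, tanh 0.027375) = (-0.253, 0.027)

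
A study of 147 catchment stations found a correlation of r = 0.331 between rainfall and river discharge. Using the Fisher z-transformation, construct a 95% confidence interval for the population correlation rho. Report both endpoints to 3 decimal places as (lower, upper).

Fisher z: z_r = atanh(r) = ½·ln((1+0.331)/(1−0.331)) = 0.343951
SE(z) = 1/√(n−3) = 1/√144 = 0.083333
95% ⇒ z* = 1.960; margin = 1.960·0.083333 = 0.163333
CI on z-scale: (0.180618, 0.507284)
Back-transform: tanh(0.180618) = 0.178679, tanh(0.507284) = 0.467826

(0.179, 0.468)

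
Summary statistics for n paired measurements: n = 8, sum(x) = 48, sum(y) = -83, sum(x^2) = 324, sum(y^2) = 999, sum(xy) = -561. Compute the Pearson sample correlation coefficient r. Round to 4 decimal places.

-0.8942

S_xy = nΣxy − ΣxΣy = 8·(-561) − 48·(-83) = -4488 − (-3984) = -504
S_xx = nΣx² − (Σx)² = 8·324 − 48² = 2592 − 2304 = 288
S_yy = nΣy² − (Σy)² = 8·999 − (-83)² = 7992 − 6889 = 1103
r = S_xy / √(S_xx·S_yy) = -504 / √(288·1103) = -504 / √317664 = -504 / 563.6169 = -0.8942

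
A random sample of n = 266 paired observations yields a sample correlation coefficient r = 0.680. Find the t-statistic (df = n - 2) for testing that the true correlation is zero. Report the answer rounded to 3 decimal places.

t = r·√(n−2) / √(1−r²) with r = 0.680, n = 266
  = 0.680·√264 / √(1 − 0.462400)
  = 0.680·16.248077 / 0.733212
  = 11.048692 / 0.733212 = 15.069

15.069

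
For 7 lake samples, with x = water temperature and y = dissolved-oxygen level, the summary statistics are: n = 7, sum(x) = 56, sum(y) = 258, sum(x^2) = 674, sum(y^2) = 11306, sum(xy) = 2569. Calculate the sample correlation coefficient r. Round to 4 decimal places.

0.7925

S_xy = nΣxy − ΣxΣy = 7·2569 − 56·258 = 17983 − 14448 = 3535
S_xx = nΣx² − (Σx)² = 7·674 − 56² = 4718 − 3136 = 1582
S_yy = nΣy² − (Σy)² = 7·11306 − 258² = 79142 − 66564 = 12578
r = S_xy / √(S_xx·S_yy) = 3535 / √(1582·12578) = 3535 / √19898396 = 3535 / 4460.7618 = 0.7925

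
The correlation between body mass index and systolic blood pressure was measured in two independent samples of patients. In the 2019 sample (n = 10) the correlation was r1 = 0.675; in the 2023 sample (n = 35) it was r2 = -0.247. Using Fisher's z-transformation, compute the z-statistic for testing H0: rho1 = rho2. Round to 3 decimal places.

2.569

z1 = atanh(0.675) = 0.819872,  z2 = atanh(-0.247) = -0.252215
SE = √(1/(n1−3) + 1/(n2−3)) = √(1/7 + 1/32) = √(0.1428571 + 0.0312500) = √0.1741071 = 0.417261
z = (z1 − z2)/SE = (0.819872 − (-0.252215)) / 0.417261 = 1.072087 / 0.417261 = 2.569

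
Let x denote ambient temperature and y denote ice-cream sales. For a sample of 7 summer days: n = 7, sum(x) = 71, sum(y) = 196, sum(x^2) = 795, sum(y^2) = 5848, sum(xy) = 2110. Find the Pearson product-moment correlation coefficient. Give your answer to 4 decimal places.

Numerator: nΣxy − (Σx)(Σy) = 7·2110 − (71)(196) = 854
Denominator: √[(nΣx²−(Σx)²)(nΣy²−(Σy)²)]
  nΣx²−(Σx)² = 7·795 − 5041 = 524;  nΣy²−(Σy)² = 7·5848 − 38416 = 2520
  √(524·2520) = √1320480 = 1149.1214
r = 854 / 1149.1214 = 0.7432

0.7432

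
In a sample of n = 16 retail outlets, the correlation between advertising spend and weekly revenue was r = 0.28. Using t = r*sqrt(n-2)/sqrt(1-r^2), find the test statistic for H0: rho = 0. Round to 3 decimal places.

t = r·√(n−2) / √(1−r²) with r = 0.28, n = 16
  = 0.28·√14 / √(1 − 0.0784)
  = 0.28·3.741657 / 0.960000
  = 1.047664 / 0.960000 = 1.091

1.091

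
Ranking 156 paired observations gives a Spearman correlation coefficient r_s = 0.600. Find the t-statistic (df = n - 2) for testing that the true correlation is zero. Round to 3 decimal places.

9.307

1 − r_s² = 1 − 0.360000 = 0.640000;  √(1−r_s²) = 0.800000
√(n−2) = √154 = 12.409674
t = r_s·√(n−2)/√(1−r_s²) = 0.600 · 12.409674 / 0.800000 = 9.307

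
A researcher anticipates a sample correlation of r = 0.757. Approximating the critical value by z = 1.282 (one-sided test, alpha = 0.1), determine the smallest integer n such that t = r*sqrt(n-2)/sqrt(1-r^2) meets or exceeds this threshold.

r√(n−2)/√(1−r²) ≥ 1.282  ⇔  n−2 ≥ (1.282)²·(1−r²)/r²
(1−r²)/r² = (1−0.573049)/0.573049 = 0.7451
n ≥ 2 + 1.643524·0.7451 = 2 + 1.2246 = 3.2246
⌈3.2246⌉ = 4

4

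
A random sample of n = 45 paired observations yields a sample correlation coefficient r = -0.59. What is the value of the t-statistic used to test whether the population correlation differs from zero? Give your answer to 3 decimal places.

1 − r² = 1 − 0.3481 = 0.6519;  √(1−r²) = 0.807403
√(n−2) = √43 = 6.557439
t = r·√(n−2)/√(1−r²) = -0.59 · 6.557439 / 0.807403 = -4.792

-4.792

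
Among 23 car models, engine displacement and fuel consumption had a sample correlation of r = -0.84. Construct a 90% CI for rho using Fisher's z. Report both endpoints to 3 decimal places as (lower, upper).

z_r = atanh(-0.84) = -1.221174;  SE = 1/√(n−3) = 1/√20 = 0.223607
z-limits: -1.221174 ± 1.645·0.223607 = -1.221174 ± 0.367834 = [-1.589008, -0.853340]
ρ-limits: (tanh -1.589008, tanh -0.853340) = (-0.920, -0.693)

(-0.920, -0.693)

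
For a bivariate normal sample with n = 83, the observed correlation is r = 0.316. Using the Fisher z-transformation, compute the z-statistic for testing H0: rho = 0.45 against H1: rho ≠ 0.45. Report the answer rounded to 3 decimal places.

-1.409

z_r = atanh(0.316) = 0.327197,  z_0 = atanh(0.45) = 0.484700
SE = 1/√(n−3) = 1/√80 = 0.111803
z = (z_r − z_0)/SE = (0.327197 − 0.484700) / 0.111803 = -0.157503 / 0.111803 = -1.409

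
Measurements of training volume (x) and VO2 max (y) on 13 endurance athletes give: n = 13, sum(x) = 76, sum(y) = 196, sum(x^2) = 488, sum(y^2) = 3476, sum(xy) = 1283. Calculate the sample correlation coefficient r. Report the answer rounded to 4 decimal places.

S_xy = nΣxy − ΣxΣy = 13·1283 − 76·196 = 16679 − 14896 = 1783
S_xx = nΣx² − (Σx)² = 13·488 − 76² = 6344 − 5776 = 568
S_yy = nΣy² − (Σy)² = 13·3476 − 196² = 45188 − 38416 = 6772
r = S_xy / √(S_xx·S_yy) = 1783 / √(568·6772) = 1783 / √3846496 = 1783 / 1961.2486 = 0.9091

0.9091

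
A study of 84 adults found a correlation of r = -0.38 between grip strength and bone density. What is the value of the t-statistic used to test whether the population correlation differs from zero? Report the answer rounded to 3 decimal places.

1 − r² = 1 − 0.1444 = 0.8556;  √(1−r²) = 0.924986
√(n−2) = √82 = 9.055385
t = r·√(n−2)/√(1−r²) = -0.38 · 9.055385 / 0.924986 = -3.720

-3.720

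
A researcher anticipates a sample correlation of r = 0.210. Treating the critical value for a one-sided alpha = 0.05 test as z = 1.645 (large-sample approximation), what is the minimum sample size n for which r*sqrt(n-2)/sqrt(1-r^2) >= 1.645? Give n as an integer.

61

Need r·√(n−2)/√(1−r²) ≥ 1.645
√(n−2) ≥ 1.645·√(1−0.044100) / 0.210 = 1.645·0.977701 / 0.210 = 7.6587
n−2 ≥ 58.6557  ⇒  n ≥ 60.6557
Smallest integer n = 61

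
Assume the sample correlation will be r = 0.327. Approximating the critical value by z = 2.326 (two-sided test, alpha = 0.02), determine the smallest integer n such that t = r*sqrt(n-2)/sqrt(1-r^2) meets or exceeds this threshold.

r√(n−2)/√(1−r²) ≥ 2.326  ⇔  n−2 ≥ (2.326)²·(1−r²)/r²
(1−r²)/r² = (1−0.106929)/0.106929 = 8.3520
n ≥ 2 + 5.410276·8.3520 = 2 + 45.1866 = 47.1866
⌈47.1866⌉ = 48

48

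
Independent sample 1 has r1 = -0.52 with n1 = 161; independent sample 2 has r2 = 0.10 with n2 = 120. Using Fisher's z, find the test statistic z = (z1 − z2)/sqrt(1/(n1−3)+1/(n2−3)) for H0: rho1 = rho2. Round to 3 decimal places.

Fisher z-transforms: z1 = atanh(-0.52) = -0.576340, z2 = atanh(0.10) = 0.100335; difference d = -0.676675
Var(d) = 1/158 + 1/117 = 0.0063291 + 0.0085470 = 0.0148761
z = d/√Var(d) = -0.676675 / √0.0148761 = -0.676675 / 0.121968 = -5.548

-5.548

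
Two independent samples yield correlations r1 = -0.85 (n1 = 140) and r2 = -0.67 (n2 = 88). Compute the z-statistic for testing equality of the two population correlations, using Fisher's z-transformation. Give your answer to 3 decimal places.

-3.226

z1 = atanh(-0.85) = -1.256153,  z2 = atanh(-0.67) = -0.810743
SE = √(1/(n1−3) + 1/(n2−3)) = √(1/137 + 1/85) = √(0.0072993 + 0.0117647) = √0.0190640 = 0.138072
z = (z1 − z2)/SE = (-1.256153 − (-0.810743)) / 0.138072 = -0.445410 / 0.138072 = -3.226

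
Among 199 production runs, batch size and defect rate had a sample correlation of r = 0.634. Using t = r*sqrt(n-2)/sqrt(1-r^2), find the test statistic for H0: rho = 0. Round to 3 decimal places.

t = r·√(n−2) / √(1−r²) with r = 0.634, n = 199
  = 0.634·√197 / √(1 − 0.401956)
  = 0.634·14.035669 / 0.773333
  = 8.898614 / 0.773333 = 11.507

11.507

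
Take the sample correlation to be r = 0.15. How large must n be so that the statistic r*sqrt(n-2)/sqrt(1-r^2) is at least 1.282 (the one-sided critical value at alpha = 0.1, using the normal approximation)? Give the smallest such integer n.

Need r·√(n−2)/√(1−r²) ≥ 1.282
√(n−2) ≥ 1.282·√(1−0.0225) / 0.15 = 1.282·0.988686 / 0.15 = 8.4500
n−2 ≥ 71.4025  ⇒  n ≥ 73.4025
Smallest integer n = 74

74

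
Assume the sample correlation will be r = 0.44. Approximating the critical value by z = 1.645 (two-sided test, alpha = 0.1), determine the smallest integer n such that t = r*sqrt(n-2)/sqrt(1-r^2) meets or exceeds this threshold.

14

Need r·√(n−2)/√(1−r²) ≥ 1.645
√(n−2) ≥ 1.645·√(1−0.1936) / 0.44 = 1.645·0.897998 / 0.44 = 3.3573
n−2 ≥ 11.2715  ⇒  n ≥ 13.2715
Smallest integer n = 14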